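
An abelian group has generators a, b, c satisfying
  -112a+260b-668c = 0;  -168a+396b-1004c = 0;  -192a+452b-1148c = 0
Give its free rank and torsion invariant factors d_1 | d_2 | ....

rank_ℚ(R)=3; free=3−3=0
SNF(R) diag = [4, 8, 16] → torsion [4, 8, 16]

Answer: M ≅ ℤ/4 ⊕ ℤ/8 ⊕ ℤ/16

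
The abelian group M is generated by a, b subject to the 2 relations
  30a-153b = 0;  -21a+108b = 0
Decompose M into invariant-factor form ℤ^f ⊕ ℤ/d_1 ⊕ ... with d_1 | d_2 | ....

rank_ℚ(R)=2; free=2−2=0
SNF(R) diag = [3, 9] → torsion [3, 9]

Answer: M ≅ ℤ/3 ⊕ ℤ/9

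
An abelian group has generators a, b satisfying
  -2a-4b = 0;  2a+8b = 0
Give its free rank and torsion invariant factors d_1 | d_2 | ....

rank_ℚ(R)=2; free=2−2=0
SNF(R) diag = [2, 4] → torsion [2, 4]

Answer: M ≅ ℤ/2 ⊕ ℤ/4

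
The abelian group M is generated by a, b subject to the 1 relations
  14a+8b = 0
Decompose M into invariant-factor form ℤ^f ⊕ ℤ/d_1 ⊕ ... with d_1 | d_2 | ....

Answer: M ≅ ℤ^1 ⊕ ℤ/2

Derivation:
rank_ℚ(R)=1; free=2−1=1
SNF(R) diag = [2] → torsion [2]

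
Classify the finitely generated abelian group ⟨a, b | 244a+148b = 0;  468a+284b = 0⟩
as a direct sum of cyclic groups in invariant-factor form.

Answer: M ≅ ℤ/4 ⊕ ℤ/8

Derivation:
rank_ℚ(R)=2; free=2−2=0
SNF(R) diag = [4, 8] → torsion [4, 8]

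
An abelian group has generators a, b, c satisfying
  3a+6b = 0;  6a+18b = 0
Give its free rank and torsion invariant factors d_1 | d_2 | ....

rank_ℚ(R)=2; free=3−2=1
SNF(R) diag = [3, 6] → torsion [3, 6]

Answer: M ≅ ℤ^1 ⊕ ℤ/3 ⊕ ℤ/6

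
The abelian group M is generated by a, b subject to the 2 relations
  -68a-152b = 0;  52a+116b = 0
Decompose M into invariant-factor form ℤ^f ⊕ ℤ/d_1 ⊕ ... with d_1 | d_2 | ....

Answer: M ≅ ℤ/4 ⊕ ℤ/4

Derivation:
rank_ℚ(R)=2; free=2−2=0
SNF(R) diag = [4, 4] → torsion [4, 4]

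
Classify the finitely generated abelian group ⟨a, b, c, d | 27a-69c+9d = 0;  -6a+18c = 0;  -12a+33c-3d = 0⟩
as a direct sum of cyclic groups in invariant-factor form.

Answer: M ≅ ℤ^1 ⊕ ℤ/3 ⊕ ℤ/3 ⊕ ℤ/6

Derivation:
rank_ℚ(R)=3; free=4−3=1
SNF(R) diag = [3, 3, 6] → torsion [3, 3, 6]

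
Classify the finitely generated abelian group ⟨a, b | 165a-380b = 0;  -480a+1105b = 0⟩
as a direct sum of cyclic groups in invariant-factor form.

rank_ℚ(R)=2; free=2−2=0
SNF(R) diag = [5, 15] → torsion [5, 15]

Answer: M ≅ ℤ/5 ⊕ ℤ/15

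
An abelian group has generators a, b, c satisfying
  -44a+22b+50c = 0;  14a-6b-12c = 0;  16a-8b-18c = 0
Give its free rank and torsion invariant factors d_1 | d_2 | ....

rank_ℚ(R)=3; free=3−3=0
SNF(R) diag = [2, 2, 2] → torsion [2, 2, 2]

Answer: M ≅ ℤ/2 ⊕ ℤ/2 ⊕ ℤ/2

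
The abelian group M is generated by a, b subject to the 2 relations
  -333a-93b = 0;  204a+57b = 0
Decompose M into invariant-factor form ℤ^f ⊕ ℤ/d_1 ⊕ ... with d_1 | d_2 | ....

rank_ℚ(R)=2; free=2−2=0
SNF(R) diag = [3, 3] → torsion [3, 3]

Answer: M ≅ ℤ/3 ⊕ ℤ/3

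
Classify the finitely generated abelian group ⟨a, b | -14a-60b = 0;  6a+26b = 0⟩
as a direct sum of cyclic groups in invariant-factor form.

Answer: M ≅ ℤ/2 ⊕ ℤ/2

Derivation:
rank_ℚ(R)=2; free=2−2=0
SNF(R) diag = [2, 2] → torsion [2, 2]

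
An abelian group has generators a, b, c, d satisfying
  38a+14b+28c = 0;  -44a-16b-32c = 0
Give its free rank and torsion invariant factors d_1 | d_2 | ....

Answer: M ≅ ℤ^2 ⊕ ℤ/2 ⊕ ℤ/4

Derivation:
rank_ℚ(R)=2; free=4−2=2
SNF(R) diag = [2, 4] → torsion [2, 4]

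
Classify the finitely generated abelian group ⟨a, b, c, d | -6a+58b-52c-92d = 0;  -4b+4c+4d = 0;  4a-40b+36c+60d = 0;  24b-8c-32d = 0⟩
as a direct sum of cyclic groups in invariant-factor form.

Answer: M ≅ ℤ/2 ⊕ ℤ/4 ⊕ ℤ/8 ⊕ ℤ/16

Derivation:
rank_ℚ(R)=4; free=4−4=0
SNF(R) diag = [2, 4, 8, 16] → torsion [2, 4, 8, 16]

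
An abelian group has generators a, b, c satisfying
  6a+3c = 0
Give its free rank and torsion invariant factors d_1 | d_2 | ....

Answer: M ≅ ℤ^2 ⊕ ℤ/3

Derivation:
rank_ℚ(R)=1; free=3−1=2
SNF(R) diag = [3] → torsion [3]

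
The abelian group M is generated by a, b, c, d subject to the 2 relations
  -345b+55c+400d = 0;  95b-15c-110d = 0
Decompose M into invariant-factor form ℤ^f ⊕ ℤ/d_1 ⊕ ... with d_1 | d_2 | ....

rank_ℚ(R)=2; free=4−2=2
SNF(R) diag = [5, 10] → torsion [5, 10]

Answer: M ≅ ℤ^2 ⊕ ℤ/5 ⊕ ℤ/10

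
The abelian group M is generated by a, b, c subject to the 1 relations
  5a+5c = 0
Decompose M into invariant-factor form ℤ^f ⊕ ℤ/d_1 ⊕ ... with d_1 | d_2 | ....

rank_ℚ(R)=1; free=3−1=2
SNF(R) diag = [5] → torsion [5]

Answer: M ≅ ℤ^2 ⊕ ℤ/5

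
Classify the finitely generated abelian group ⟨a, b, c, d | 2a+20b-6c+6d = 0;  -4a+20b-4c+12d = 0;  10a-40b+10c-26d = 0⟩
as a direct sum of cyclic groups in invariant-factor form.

Answer: M ≅ ℤ^1 ⊕ ℤ/2 ⊕ ℤ/4 ⊕ ℤ/8

Derivation:
rank_ℚ(R)=3; free=4−3=1
SNF(R) diag = [2, 4, 8] → torsion [2, 4, 8]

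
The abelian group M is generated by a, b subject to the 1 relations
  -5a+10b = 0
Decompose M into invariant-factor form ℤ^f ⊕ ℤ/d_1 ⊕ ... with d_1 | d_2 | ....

Answer: M ≅ ℤ^1 ⊕ ℤ/5

Derivation:
rank_ℚ(R)=1; free=2−1=1
SNF(R) diag = [5] → torsion [5]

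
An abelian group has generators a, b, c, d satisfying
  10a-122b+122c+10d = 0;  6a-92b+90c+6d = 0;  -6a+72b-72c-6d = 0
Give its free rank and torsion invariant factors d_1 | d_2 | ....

Answer: M ≅ ℤ^1 ⊕ ℤ/2 ⊕ ℤ/2 ⊕ ℤ/6

Derivation:
rank_ℚ(R)=3; free=4−3=1
SNF(R) diag = [2, 2, 6] → torsion [2, 2, 6]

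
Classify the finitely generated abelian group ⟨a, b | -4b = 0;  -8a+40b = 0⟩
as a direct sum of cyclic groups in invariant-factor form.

rank_ℚ(R)=2; free=2−2=0
SNF(R) diag = [4, 8] → torsion [4, 8]

Answer: M ≅ ℤ/4 ⊕ ℤ/8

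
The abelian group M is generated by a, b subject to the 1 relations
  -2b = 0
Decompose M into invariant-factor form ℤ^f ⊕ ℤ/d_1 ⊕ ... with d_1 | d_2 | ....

rank_ℚ(R)=1; free=2−1=1
SNF(R) diag = [2] → torsion [2]

Answer: M ≅ ℤ^1 ⊕ ℤ/2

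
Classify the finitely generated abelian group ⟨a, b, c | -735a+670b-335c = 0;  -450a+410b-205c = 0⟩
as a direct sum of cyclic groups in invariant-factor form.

Answer: M ≅ ℤ^1 ⊕ ℤ/5 ⊕ ℤ/15

Derivation:
rank_ℚ(R)=2; free=3−2=1
SNF(R) diag = [5, 15] → torsion [5, 15]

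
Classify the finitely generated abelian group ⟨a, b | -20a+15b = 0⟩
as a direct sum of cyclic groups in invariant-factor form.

Answer: M ≅ ℤ^1 ⊕ ℤ/5

Derivation:
rank_ℚ(R)=1; free=2−1=1
SNF(R) diag = [5] → torsion [5]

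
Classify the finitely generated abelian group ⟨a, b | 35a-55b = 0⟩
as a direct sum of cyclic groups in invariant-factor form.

Answer: M ≅ ℤ^1 ⊕ ℤ/5

Derivation:
rank_ℚ(R)=1; free=2−1=1
SNF(R) diag = [5] → torsion [5]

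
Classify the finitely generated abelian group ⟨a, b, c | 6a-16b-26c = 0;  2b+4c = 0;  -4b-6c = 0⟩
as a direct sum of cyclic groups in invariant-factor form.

rank_ℚ(R)=3; free=3−3=0
SNF(R) diag = [2, 2, 6] → torsion [2, 2, 6]

Answer: M ≅ ℤ/2 ⊕ ℤ/2 ⊕ ℤ/6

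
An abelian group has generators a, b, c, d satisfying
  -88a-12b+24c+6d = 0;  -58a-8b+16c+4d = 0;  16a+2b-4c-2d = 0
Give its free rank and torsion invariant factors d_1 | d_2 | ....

rank_ℚ(R)=3; free=4−3=1
SNF(R) diag = [2, 2, 2] → torsion [2, 2, 2]

Answer: M ≅ ℤ^1 ⊕ ℤ/2 ⊕ ℤ/2 ⊕ ℤ/2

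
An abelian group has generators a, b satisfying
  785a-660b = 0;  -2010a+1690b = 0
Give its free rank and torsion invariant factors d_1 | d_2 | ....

rank_ℚ(R)=2; free=2−2=0
SNF(R) diag = [5, 10] → torsion [5, 10]

Answer: M ≅ ℤ/5 ⊕ ℤ/10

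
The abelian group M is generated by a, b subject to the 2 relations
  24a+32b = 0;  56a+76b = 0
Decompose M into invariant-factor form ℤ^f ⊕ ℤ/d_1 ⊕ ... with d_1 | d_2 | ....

Answer: M ≅ ℤ/4 ⊕ ℤ/8

Derivation:
rank_ℚ(R)=2; free=2−2=0
SNF(R) diag = [4, 8] → torsion [4, 8]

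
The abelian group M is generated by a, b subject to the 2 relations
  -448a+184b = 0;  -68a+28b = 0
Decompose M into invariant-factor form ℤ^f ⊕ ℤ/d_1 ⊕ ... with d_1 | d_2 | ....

rank_ℚ(R)=2; free=2−2=0
SNF(R) diag = [4, 8] → torsion [4, 8]

Answer: M ≅ ℤ/4 ⊕ ℤ/8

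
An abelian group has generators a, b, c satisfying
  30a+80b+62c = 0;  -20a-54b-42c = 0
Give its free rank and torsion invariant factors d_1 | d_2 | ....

rank_ℚ(R)=2; free=3−2=1
SNF(R) diag = [2, 2] → torsion [2, 2]

Answer: M ≅ ℤ^1 ⊕ ℤ/2 ⊕ ℤ/2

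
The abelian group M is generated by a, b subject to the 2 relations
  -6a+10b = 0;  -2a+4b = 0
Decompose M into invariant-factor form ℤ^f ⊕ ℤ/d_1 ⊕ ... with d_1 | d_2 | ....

Answer: M ≅ ℤ/2 ⊕ ℤ/2

Derivation:
rank_ℚ(R)=2; free=2−2=0
SNF(R) diag = [2, 2] → torsion [2, 2]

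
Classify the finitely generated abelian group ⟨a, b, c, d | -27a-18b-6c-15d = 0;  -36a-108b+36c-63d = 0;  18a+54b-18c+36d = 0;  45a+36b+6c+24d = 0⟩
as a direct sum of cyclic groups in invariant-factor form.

rank_ℚ(R)=4; free=4−4=0
SNF(R) diag = [3, 9, 18, 18] → torsion [3, 9, 18, 18]

Answer: M ≅ ℤ/3 ⊕ ℤ/9 ⊕ ℤ/18 ⊕ ℤ/18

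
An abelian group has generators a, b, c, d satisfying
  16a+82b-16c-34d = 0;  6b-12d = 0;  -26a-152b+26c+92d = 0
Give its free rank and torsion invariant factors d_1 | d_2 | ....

rank_ℚ(R)=3; free=4−3=1
SNF(R) diag = [2, 6, 6] → torsion [2, 6, 6]

Answer: M ≅ ℤ^1 ⊕ ℤ/2 ⊕ ℤ/6 ⊕ ℤ/6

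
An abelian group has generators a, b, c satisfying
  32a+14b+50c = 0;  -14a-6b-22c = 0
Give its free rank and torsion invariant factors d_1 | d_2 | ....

Answer: M ≅ ℤ^1 ⊕ ℤ/2 ⊕ ℤ/2

Derivation:
rank_ℚ(R)=2; free=3−2=1
SNF(R) diag = [2, 2] → torsion [2, 2]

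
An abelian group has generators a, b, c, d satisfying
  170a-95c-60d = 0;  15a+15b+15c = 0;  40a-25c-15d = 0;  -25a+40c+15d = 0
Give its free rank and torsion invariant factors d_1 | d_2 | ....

Answer: M ≅ ℤ/5 ⊕ ℤ/15 ⊕ ℤ/15 ⊕ ℤ/15

Derivation:
rank_ℚ(R)=4; free=4−4=0
SNF(R) diag = [5, 15, 15, 15] → torsion [5, 15, 15, 15]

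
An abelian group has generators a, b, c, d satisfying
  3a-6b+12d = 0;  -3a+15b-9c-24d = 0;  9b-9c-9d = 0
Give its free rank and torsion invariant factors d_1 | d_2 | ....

rank_ℚ(R)=3; free=4−3=1
SNF(R) diag = [3, 3, 9] → torsion [3, 3, 9]

Answer: M ≅ ℤ^1 ⊕ ℤ/3 ⊕ ℤ/3 ⊕ ℤ/9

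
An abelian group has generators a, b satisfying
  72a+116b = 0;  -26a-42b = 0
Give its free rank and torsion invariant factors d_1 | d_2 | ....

rank_ℚ(R)=2; free=2−2=0
SNF(R) diag = [2, 4] → torsion [2, 4]

Answer: M ≅ ℤ/2 ⊕ ℤ/4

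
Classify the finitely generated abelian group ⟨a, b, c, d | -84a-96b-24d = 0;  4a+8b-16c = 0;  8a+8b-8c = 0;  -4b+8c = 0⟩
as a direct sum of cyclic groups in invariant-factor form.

Answer: M ≅ ℤ/4 ⊕ ℤ/4 ⊕ ℤ/8 ⊕ ℤ/24

Derivation:
rank_ℚ(R)=4; free=4−4=0
SNF(R) diag = [4, 4, 8, 24] → torsion [4, 4, 8, 24]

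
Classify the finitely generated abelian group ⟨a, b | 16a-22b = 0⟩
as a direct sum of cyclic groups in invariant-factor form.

rank_ℚ(R)=1; free=2−1=1
SNF(R) diag = [2] → torsion [2]

Answer: M ≅ ℤ^1 ⊕ ℤ/2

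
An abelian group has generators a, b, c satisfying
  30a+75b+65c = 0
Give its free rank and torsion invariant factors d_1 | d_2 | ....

rank_ℚ(R)=1; free=3−1=2
SNF(R) diag = [5] → torsion [5]

Answer: M ≅ ℤ^2 ⊕ ℤ/5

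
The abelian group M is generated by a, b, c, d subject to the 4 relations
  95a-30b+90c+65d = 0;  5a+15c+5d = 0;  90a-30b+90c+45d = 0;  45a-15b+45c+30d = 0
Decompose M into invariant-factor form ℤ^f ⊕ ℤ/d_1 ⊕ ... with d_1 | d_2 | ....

rank_ℚ(R)=4; free=4−4=0
SNF(R) diag = [5, 15, 15, 15] → torsion [5, 15, 15, 15]

Answer: M ≅ ℤ/5 ⊕ ℤ/15 ⊕ ℤ/15 ⊕ ℤ/15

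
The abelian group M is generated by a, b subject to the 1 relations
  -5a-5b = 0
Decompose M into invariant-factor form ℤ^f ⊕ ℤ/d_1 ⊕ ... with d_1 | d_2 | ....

Answer: M ≅ ℤ^1 ⊕ ℤ/5

Derivation:
rank_ℚ(R)=1; free=2−1=1
SNF(R) diag = [5] → torsion [5]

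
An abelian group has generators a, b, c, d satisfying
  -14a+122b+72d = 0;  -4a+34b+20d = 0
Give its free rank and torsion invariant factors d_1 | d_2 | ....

Answer: M ≅ ℤ^2 ⊕ ℤ/2 ⊕ ℤ/2

Derivation:
rank_ℚ(R)=2; free=4−2=2
SNF(R) diag = [2, 2] → torsion [2, 2]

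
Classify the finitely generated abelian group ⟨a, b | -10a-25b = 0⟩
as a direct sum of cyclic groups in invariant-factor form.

rank_ℚ(R)=1; free=2−1=1
SNF(R) diag = [5] → torsion [5]

Answer: M ≅ ℤ^1 ⊕ ℤ/5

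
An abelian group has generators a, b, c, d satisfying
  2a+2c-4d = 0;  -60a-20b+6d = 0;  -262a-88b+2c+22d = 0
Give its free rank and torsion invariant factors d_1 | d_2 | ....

rank_ℚ(R)=3; free=4−3=1
SNF(R) diag = [2, 2, 4] → torsion [2, 2, 4]

Answer: M ≅ ℤ^1 ⊕ ℤ/2 ⊕ ℤ/2 ⊕ ℤ/4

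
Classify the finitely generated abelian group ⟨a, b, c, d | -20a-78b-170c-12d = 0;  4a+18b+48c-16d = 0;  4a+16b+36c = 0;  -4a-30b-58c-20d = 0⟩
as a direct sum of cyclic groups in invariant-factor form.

Answer: M ≅ ℤ/2 ⊕ ℤ/2 ⊕ ℤ/4 ⊕ ℤ/8

Derivation:
rank_ℚ(R)=4; free=4−4=0
SNF(R) diag = [2, 2, 4, 8] → torsion [2, 2, 4, 8]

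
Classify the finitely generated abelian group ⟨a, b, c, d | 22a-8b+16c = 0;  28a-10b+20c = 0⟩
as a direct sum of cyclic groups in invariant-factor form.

rank_ℚ(R)=2; free=4−2=2
SNF(R) diag = [2, 2] → torsion [2, 2]

Answer: M ≅ ℤ^2 ⊕ ℤ/2 ⊕ ℤ/2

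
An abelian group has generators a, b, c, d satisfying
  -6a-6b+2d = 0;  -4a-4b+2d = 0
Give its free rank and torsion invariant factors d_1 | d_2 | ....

Answer: M ≅ ℤ^2 ⊕ ℤ/2 ⊕ ℤ/2

Derivation:
rank_ℚ(R)=2; free=4−2=2
SNF(R) diag = [2, 2] → torsion [2, 2]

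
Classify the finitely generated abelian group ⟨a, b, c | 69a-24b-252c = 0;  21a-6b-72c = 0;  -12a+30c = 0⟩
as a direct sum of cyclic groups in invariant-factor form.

rank_ℚ(R)=3; free=3−3=0
SNF(R) diag = [3, 6, 6] → torsion [3, 6, 6]

Answer: M ≅ ℤ/3 ⊕ ℤ/6 ⊕ ℤ/6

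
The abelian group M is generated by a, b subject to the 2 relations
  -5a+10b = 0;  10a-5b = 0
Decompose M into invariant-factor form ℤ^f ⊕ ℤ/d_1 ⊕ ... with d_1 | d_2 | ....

Answer: M ≅ ℤ/5 ⊕ ℤ/15

Derivation:
rank_ℚ(R)=2; free=2−2=0
SNF(R) diag = [5, 15] → torsion [5, 15]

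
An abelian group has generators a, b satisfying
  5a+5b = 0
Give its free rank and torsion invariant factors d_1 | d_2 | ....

rank_ℚ(R)=1; free=2−1=1
SNF(R) diag = [5] → torsion [5]

Answer: M ≅ ℤ^1 ⊕ ℤ/5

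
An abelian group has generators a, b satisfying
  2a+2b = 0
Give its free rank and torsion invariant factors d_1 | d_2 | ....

Answer: M ≅ ℤ^1 ⊕ ℤ/2

Derivation:
rank_ℚ(R)=1; free=2−1=1
SNF(R) diag = [2] → torsion [2]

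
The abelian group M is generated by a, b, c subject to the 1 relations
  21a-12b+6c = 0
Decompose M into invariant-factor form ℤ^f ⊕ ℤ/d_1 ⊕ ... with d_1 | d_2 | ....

rank_ℚ(R)=1; free=3−1=2
SNF(R) diag = [3] → torsion [3]

Answer: M ≅ ℤ^2 ⊕ ℤ/3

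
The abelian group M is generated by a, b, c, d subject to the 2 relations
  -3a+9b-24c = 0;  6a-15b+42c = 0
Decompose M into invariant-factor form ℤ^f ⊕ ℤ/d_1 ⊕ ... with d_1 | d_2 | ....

Answer: M ≅ ℤ^2 ⊕ ℤ/3 ⊕ ℤ/3

Derivation:
rank_ℚ(R)=2; free=4−2=2
SNF(R) diag = [3, 3] → torsion [3, 3]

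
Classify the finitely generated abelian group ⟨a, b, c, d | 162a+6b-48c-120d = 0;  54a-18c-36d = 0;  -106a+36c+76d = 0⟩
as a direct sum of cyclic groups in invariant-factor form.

rank_ℚ(R)=3; free=4−3=1
SNF(R) diag = [2, 6, 18] → torsion [2, 6, 18]

Answer: M ≅ ℤ^1 ⊕ ℤ/2 ⊕ ℤ/6 ⊕ ℤ/18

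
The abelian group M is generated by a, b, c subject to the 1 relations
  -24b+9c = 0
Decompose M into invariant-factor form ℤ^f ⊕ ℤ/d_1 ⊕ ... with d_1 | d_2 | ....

rank_ℚ(R)=1; free=3−1=2
SNF(R) diag = [3] → torsion [3]

Answer: M ≅ ℤ^2 ⊕ ℤ/3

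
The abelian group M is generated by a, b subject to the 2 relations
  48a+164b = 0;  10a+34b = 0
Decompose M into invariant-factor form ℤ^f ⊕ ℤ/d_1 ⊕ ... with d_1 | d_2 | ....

rank_ℚ(R)=2; free=2−2=0
SNF(R) diag = [2, 4] → torsion [2, 4]

Answer: M ≅ ℤ/2 ⊕ ℤ/4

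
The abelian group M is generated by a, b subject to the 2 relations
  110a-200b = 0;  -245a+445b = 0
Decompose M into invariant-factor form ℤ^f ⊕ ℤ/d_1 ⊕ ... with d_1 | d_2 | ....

rank_ℚ(R)=2; free=2−2=0
SNF(R) diag = [5, 10] → torsion [5, 10]

Answer: M ≅ ℤ/5 ⊕ ℤ/10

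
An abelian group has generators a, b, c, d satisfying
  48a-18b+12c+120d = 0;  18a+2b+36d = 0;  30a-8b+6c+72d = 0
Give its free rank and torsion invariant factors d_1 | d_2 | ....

rank_ℚ(R)=3; free=4−3=1
SNF(R) diag = [2, 6, 6] → torsion [2, 6, 6]

Answer: M ≅ ℤ^1 ⊕ ℤ/2 ⊕ ℤ/6 ⊕ ℤ/6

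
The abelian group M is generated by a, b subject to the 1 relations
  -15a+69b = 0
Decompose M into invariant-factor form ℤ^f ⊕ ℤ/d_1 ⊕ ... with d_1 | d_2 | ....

Answer: M ≅ ℤ^1 ⊕ ℤ/3

Derivation:
rank_ℚ(R)=1; free=2−1=1
SNF(R) diag = [3] → torsion [3]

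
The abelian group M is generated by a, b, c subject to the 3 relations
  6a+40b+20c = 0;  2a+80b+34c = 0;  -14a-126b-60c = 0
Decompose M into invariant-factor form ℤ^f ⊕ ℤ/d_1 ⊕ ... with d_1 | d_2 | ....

rank_ℚ(R)=3; free=3−3=0
SNF(R) diag = [2, 2, 6] → torsion [2, 2, 6]

Answer: M ≅ ℤ/2 ⊕ ℤ/2 ⊕ ℤ/6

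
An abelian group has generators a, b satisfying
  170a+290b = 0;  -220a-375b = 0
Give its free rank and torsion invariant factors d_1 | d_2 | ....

Answer: M ≅ ℤ/5 ⊕ ℤ/10

Derivation:
rank_ℚ(R)=2; free=2−2=0
SNF(R) diag = [5, 10] → torsion [5, 10]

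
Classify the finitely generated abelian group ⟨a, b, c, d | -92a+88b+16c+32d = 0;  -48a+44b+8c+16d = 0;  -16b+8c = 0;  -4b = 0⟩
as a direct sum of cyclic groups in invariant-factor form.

Answer: M ≅ ℤ/4 ⊕ ℤ/4 ⊕ ℤ/8 ⊕ ℤ/16

Derivation:
rank_ℚ(R)=4; free=4−4=0
SNF(R) diag = [4, 4, 8, 16] → torsion [4, 4, 8, 16]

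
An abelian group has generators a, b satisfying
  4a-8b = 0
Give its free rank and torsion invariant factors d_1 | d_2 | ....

Answer: M ≅ ℤ^1 ⊕ ℤ/4

Derivation:
rank_ℚ(R)=1; free=2−1=1
SNF(R) diag = [4] → torsion [4]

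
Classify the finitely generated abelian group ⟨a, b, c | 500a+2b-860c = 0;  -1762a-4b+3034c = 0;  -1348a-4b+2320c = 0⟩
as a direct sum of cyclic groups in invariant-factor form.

Answer: M ≅ ℤ/2 ⊕ ℤ/6 ⊕ ℤ/12

Derivation:
rank_ℚ(R)=3; free=3−3=0
SNF(R) diag = [2, 6, 12] → torsion [2, 6, 12]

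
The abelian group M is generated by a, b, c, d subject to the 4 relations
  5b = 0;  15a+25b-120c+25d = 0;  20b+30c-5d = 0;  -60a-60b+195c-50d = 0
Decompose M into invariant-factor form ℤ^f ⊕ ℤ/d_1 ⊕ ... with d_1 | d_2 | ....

Answer: M ≅ ℤ/5 ⊕ ℤ/5 ⊕ ℤ/15 ⊕ ℤ/15

Derivation:
rank_ℚ(R)=4; free=4−4=0
SNF(R) diag = [5, 5, 15, 15] → torsion [5, 5, 15, 15]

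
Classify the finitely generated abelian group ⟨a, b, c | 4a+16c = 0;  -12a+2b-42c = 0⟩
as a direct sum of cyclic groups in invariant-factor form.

Answer: M ≅ ℤ^1 ⊕ ℤ/2 ⊕ ℤ/4

Derivation:
rank_ℚ(R)=2; free=3−2=1
SNF(R) diag = [2, 4] → torsion [2, 4]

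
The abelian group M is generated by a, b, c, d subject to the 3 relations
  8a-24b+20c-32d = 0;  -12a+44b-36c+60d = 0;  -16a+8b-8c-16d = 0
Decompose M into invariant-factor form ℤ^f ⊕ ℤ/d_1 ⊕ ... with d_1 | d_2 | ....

rank_ℚ(R)=3; free=4−3=1
SNF(R) diag = [4, 4, 8] → torsion [4, 4, 8]

Answer: M ≅ ℤ^1 ⊕ ℤ/4 ⊕ ℤ/4 ⊕ ℤ/8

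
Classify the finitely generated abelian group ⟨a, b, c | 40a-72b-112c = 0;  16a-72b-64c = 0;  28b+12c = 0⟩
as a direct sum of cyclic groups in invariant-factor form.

rank_ℚ(R)=3; free=3−3=0
SNF(R) diag = [4, 8, 24] → torsion [4, 8, 24]

Answer: M ≅ ℤ/4 ⊕ ℤ/8 ⊕ ℤ/24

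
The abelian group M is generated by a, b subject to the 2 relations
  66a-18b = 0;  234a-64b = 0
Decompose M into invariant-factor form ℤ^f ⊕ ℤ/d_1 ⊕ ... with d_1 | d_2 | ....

rank_ℚ(R)=2; free=2−2=0
SNF(R) diag = [2, 6] → torsion [2, 6]

Answer: M ≅ ℤ/2 ⊕ ℤ/6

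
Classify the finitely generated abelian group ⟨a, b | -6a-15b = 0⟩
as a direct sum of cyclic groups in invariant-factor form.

rank_ℚ(R)=1; free=2−1=1
SNF(R) diag = [3] → torsion [3]

Answer: M ≅ ℤ^1 ⊕ ℤ/3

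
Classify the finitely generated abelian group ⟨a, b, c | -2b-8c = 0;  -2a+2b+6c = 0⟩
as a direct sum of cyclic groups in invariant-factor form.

rank_ℚ(R)=2; free=3−2=1
SNF(R) diag = [2, 2] → torsion [2, 2]

Answer: M ≅ ℤ^1 ⊕ ℤ/2 ⊕ ℤ/2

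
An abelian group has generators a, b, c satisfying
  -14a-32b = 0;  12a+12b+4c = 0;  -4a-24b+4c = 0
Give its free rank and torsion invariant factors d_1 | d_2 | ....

rank_ℚ(R)=3; free=3−3=0
SNF(R) diag = [2, 4, 4] → torsion [2, 4, 4]

Answer: M ≅ ℤ/2 ⊕ ℤ/4 ⊕ ℤ/4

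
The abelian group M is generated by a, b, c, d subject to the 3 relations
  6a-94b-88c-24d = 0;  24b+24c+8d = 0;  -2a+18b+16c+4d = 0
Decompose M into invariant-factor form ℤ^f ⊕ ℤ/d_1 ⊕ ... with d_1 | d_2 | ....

Answer: M ≅ ℤ^1 ⊕ ℤ/2 ⊕ ℤ/4 ⊕ ℤ/8

Derivation:
rank_ℚ(R)=3; free=4−3=1
SNF(R) diag = [2, 4, 8] → torsion [2, 4, 8]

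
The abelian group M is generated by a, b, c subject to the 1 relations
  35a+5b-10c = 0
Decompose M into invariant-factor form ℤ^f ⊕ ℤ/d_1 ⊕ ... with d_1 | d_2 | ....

Answer: M ≅ ℤ^2 ⊕ ℤ/5

Derivation:
rank_ℚ(R)=1; free=3−1=2
SNF(R) diag = [5] → torsion [5]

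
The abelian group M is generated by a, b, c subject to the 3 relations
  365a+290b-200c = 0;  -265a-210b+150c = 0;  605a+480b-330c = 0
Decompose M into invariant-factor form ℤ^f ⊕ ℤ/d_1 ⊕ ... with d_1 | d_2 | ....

Answer: M ≅ ℤ/5 ⊕ ℤ/10 ⊕ ℤ/30

Derivation:
rank_ℚ(R)=3; free=3−3=0
SNF(R) diag = [5, 10, 30] → torsion [5, 10, 30]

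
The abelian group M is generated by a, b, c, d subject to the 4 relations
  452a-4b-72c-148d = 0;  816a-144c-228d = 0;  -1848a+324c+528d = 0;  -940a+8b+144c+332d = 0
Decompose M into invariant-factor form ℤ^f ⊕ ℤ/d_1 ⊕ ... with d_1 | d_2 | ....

rank_ℚ(R)=4; free=4−4=0
SNF(R) diag = [4, 12, 36, 36] → torsion [4, 12, 36, 36]

Answer: M ≅ ℤ/4 ⊕ ℤ/12 ⊕ ℤ/36 ⊕ ℤ/36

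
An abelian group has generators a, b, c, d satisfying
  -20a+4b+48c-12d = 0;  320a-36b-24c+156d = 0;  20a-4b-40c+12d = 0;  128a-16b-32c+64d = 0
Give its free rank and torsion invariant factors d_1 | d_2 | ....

Answer: M ≅ ℤ/4 ⊕ ℤ/4 ⊕ ℤ/8 ⊕ ℤ/16

Derivation:
rank_ℚ(R)=4; free=4−4=0
SNF(R) diag = [4, 4, 8, 16] → torsion [4, 4, 8, 16]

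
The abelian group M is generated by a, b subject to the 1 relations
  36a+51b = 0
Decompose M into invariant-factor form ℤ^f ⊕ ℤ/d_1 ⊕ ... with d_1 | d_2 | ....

Answer: M ≅ ℤ^1 ⊕ ℤ/3

Derivation:
rank_ℚ(R)=1; free=2−1=1
SNF(R) diag = [3] → torsion [3]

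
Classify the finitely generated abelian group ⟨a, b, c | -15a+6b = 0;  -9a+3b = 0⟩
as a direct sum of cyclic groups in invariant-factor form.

rank_ℚ(R)=2; free=3−2=1
SNF(R) diag = [3, 3] → torsion [3, 3]

Answer: M ≅ ℤ^1 ⊕ ℤ/3 ⊕ ℤ/3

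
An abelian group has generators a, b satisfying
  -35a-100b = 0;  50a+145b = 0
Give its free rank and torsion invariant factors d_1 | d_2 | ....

rank_ℚ(R)=2; free=2−2=0
SNF(R) diag = [5, 15] → torsion [5, 15]

Answer: M ≅ ℤ/5 ⊕ ℤ/15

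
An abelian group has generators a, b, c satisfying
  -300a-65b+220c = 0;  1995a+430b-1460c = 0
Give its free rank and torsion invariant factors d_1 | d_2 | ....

Answer: M ≅ ℤ^1 ⊕ ℤ/5 ⊕ ℤ/15

Derivation:
rank_ℚ(R)=2; free=3−2=1
SNF(R) diag = [5, 15] → torsion [5, 15]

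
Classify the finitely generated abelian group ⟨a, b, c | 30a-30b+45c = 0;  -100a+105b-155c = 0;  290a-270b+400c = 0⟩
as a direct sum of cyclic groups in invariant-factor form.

rank_ℚ(R)=3; free=3−3=0
SNF(R) diag = [5, 15, 30] → torsion [5, 15, 30]

Answer: M ≅ ℤ/5 ⊕ ℤ/15 ⊕ ℤ/30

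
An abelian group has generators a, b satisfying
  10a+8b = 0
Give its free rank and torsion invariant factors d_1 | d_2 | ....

Answer: M ≅ ℤ^1 ⊕ ℤ/2

Derivation:
rank_ℚ(R)=1; free=2−1=1
SNF(R) diag = [2] → torsion [2]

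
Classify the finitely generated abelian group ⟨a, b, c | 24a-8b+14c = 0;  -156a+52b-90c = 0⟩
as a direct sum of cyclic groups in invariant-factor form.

Answer: M ≅ ℤ^1 ⊕ ℤ/2 ⊕ ℤ/4

Derivation:
rank_ℚ(R)=2; free=3−2=1
SNF(R) diag = [2, 4] → torsion [2, 4]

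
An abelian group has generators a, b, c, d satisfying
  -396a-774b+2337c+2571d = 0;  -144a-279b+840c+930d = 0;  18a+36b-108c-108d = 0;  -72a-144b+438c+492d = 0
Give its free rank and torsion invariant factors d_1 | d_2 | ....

rank_ℚ(R)=4; free=4−4=0
SNF(R) diag = [3, 9, 18, 54] → torsion [3, 9, 18, 54]

Answer: M ≅ ℤ/3 ⊕ ℤ/9 ⊕ ℤ/18 ⊕ ℤ/54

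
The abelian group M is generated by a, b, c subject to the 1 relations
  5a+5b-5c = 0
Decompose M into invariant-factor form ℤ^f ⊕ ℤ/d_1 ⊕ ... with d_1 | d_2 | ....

rank_ℚ(R)=1; free=3−1=2
SNF(R) diag = [5] → torsion [5]

Answer: M ≅ ℤ^2 ⊕ ℤ/5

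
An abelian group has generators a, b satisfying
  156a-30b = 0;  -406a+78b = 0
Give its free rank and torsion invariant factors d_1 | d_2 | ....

rank_ℚ(R)=2; free=2−2=0
SNF(R) diag = [2, 6] → torsion [2, 6]

Answer: M ≅ ℤ/2 ⊕ ℤ/6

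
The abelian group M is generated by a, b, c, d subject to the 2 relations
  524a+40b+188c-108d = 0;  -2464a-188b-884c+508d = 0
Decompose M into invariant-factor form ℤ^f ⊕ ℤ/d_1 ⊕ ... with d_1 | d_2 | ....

rank_ℚ(R)=2; free=4−2=2
SNF(R) diag = [4, 4] → torsion [4, 4]

Answer: M ≅ ℤ^2 ⊕ ℤ/4 ⊕ ℤ/4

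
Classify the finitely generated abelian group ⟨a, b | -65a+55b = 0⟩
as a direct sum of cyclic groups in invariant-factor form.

Answer: M ≅ ℤ^1 ⊕ ℤ/5

Derivation:
rank_ℚ(R)=1; free=2−1=1
SNF(R) diag = [5] → torsion [5]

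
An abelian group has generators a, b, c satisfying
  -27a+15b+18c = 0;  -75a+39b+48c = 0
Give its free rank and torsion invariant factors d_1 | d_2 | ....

rank_ℚ(R)=2; free=3−2=1
SNF(R) diag = [3, 6] → torsion [3, 6]

Answer: M ≅ ℤ^1 ⊕ ℤ/3 ⊕ ℤ/6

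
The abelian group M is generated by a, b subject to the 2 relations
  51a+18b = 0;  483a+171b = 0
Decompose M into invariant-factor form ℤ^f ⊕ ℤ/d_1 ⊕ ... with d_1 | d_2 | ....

rank_ℚ(R)=2; free=2−2=0
SNF(R) diag = [3, 9] → torsion [3, 9]

Answer: M ≅ ℤ/3 ⊕ ℤ/9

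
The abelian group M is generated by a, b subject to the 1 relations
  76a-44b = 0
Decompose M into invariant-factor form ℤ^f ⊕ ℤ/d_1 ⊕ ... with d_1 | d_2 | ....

rank_ℚ(R)=1; free=2−1=1
SNF(R) diag = [4] → torsion [4]

Answer: M ≅ ℤ^1 ⊕ ℤ/4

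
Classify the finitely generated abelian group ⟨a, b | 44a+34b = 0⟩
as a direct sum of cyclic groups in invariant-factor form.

Answer: M ≅ ℤ^1 ⊕ ℤ/2

Derivation:
rank_ℚ(R)=1; free=2−1=1
SNF(R) diag = [2] → torsion [2]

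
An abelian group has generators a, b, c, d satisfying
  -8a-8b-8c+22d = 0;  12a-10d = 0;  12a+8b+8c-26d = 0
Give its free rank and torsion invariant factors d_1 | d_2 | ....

rank_ℚ(R)=3; free=4−3=1
SNF(R) diag = [2, 4, 8] → torsion [2, 4, 8]

Answer: M ≅ ℤ^1 ⊕ ℤ/2 ⊕ ℤ/4 ⊕ ℤ/8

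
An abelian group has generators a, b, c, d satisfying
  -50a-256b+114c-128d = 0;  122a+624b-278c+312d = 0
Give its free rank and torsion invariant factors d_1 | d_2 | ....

rank_ℚ(R)=2; free=4−2=2
SNF(R) diag = [2, 4] → torsion [2, 4]

Answer: M ≅ ℤ^2 ⊕ ℤ/2 ⊕ ℤ/4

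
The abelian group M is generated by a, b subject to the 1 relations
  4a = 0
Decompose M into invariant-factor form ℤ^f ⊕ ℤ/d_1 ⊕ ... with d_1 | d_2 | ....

Answer: M ≅ ℤ^1 ⊕ ℤ/4

Derivation:
rank_ℚ(R)=1; free=2−1=1
SNF(R) diag = [4] → torsion [4]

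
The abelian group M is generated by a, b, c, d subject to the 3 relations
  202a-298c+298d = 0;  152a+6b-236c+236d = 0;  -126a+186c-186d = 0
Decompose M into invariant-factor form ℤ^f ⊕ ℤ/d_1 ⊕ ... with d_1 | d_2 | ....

rank_ℚ(R)=3; free=4−3=1
SNF(R) diag = [2, 6, 12] → torsion [2, 6, 12]

Answer: M ≅ ℤ^1 ⊕ ℤ/2 ⊕ ℤ/6 ⊕ ℤ/12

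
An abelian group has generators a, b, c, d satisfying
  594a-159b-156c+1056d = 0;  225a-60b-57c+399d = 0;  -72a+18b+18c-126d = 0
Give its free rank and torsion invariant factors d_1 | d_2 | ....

rank_ℚ(R)=3; free=4−3=1
SNF(R) diag = [3, 9, 18] → torsion [3, 9, 18]

Answer: M ≅ ℤ^1 ⊕ ℤ/3 ⊕ ℤ/9 ⊕ ℤ/18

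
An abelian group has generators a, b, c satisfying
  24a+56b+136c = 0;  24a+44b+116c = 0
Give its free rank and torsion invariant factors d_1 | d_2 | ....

rank_ℚ(R)=2; free=3−2=1
SNF(R) diag = [4, 8] → torsion [4, 8]

Answer: M ≅ ℤ^1 ⊕ ℤ/4 ⊕ ℤ/8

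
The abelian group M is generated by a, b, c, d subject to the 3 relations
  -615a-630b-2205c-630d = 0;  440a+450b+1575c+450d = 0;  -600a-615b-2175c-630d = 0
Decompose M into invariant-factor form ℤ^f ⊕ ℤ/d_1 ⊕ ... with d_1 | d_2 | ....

rank_ℚ(R)=3; free=4−3=1
SNF(R) diag = [5, 15, 45] → torsion [5, 15, 45]

Answer: M ≅ ℤ^1 ⊕ ℤ/5 ⊕ ℤ/15 ⊕ ℤ/45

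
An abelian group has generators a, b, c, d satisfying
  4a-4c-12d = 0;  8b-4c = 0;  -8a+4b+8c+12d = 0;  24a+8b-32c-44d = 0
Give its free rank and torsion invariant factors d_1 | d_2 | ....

rank_ℚ(R)=4; free=4−4=0
SNF(R) diag = [4, 4, 4, 4] → torsion [4, 4, 4, 4]

Answer: M ≅ ℤ/4 ⊕ ℤ/4 ⊕ ℤ/4 ⊕ ℤ/4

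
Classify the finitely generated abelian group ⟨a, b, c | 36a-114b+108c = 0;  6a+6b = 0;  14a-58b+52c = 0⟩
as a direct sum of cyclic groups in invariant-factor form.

Answer: M ≅ ℤ/2 ⊕ ℤ/6 ⊕ ℤ/12

Derivation:
rank_ℚ(R)=3; free=3−3=0
SNF(R) diag = [2, 6, 12] → torsion [2, 6, 12]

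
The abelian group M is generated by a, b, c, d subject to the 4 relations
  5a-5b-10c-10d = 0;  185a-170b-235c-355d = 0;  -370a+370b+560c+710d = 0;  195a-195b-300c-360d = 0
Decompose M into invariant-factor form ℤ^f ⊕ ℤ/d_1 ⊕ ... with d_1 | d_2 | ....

Answer: M ≅ ℤ/5 ⊕ ℤ/15 ⊕ ℤ/30 ⊕ ℤ/90

Derivation:
rank_ℚ(R)=4; free=4−4=0
SNF(R) diag = [5, 15, 30, 90] → torsion [5, 15, 30, 90]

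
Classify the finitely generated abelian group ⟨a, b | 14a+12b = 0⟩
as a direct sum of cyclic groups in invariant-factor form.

rank_ℚ(R)=1; free=2−1=1
SNF(R) diag = [2] → torsion [2]

Answer: M ≅ ℤ^1 ⊕ ℤ/2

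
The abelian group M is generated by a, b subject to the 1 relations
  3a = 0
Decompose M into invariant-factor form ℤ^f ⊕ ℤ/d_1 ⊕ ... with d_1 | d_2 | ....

rank_ℚ(R)=1; free=2−1=1
SNF(R) diag = [3] → torsion [3]

Answer: M ≅ ℤ^1 ⊕ ℤ/3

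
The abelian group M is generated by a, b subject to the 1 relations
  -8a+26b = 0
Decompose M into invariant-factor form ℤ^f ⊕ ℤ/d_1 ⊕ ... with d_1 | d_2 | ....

rank_ℚ(R)=1; free=2−1=1
SNF(R) diag = [2] → torsion [2]

Answer: M ≅ ℤ^1 ⊕ ℤ/2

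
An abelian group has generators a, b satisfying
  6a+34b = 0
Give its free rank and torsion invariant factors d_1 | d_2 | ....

Answer: M ≅ ℤ^1 ⊕ ℤ/2

Derivation:
rank_ℚ(R)=1; free=2−1=1
SNF(R) diag = [2] → torsion [2]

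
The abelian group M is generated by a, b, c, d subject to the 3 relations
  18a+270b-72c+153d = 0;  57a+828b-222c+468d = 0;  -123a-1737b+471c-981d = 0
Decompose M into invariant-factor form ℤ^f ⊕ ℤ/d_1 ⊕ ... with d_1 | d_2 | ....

Answer: M ≅ ℤ^1 ⊕ ℤ/3 ⊕ ℤ/9 ⊕ ℤ/27

Derivation:
rank_ℚ(R)=3; free=4−3=1
SNF(R) diag = [3, 9, 27] → torsion [3, 9, 27]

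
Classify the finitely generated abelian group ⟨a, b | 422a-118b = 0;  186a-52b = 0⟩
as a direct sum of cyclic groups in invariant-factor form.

rank_ℚ(R)=2; free=2−2=0
SNF(R) diag = [2, 2] → torsion [2, 2]

Answer: M ≅ ℤ/2 ⊕ ℤ/2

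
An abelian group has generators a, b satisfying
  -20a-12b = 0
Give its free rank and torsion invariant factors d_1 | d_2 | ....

Answer: M ≅ ℤ^1 ⊕ ℤ/4

Derivation:
rank_ℚ(R)=1; free=2−1=1
SNF(R) diag = [4] → torsion [4]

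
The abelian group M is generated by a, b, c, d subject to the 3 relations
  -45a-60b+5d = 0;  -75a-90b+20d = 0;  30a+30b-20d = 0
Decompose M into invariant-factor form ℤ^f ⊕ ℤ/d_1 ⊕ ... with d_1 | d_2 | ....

rank_ℚ(R)=3; free=4−3=1
SNF(R) diag = [5, 15, 30] → torsion [5, 15, 30]

Answer: M ≅ ℤ^1 ⊕ ℤ/5 ⊕ ℤ/15 ⊕ ℤ/30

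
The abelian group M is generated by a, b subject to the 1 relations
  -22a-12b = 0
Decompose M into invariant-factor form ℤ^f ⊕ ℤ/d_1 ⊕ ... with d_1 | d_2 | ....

rank_ℚ(R)=1; free=2−1=1
SNF(R) diag = [2] → torsion [2]

Answer: M ≅ ℤ^1 ⊕ ℤ/2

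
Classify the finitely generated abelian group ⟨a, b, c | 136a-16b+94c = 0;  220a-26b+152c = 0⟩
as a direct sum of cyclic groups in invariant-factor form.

Answer: M ≅ ℤ^1 ⊕ ℤ/2 ⊕ ℤ/2

Derivation:
rank_ℚ(R)=2; free=3−2=1
SNF(R) diag = [2, 2] → torsion [2, 2]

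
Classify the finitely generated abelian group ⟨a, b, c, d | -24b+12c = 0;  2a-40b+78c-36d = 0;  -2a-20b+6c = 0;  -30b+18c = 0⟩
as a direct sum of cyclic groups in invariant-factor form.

Answer: M ≅ ℤ/2 ⊕ ℤ/6 ⊕ ℤ/12 ⊕ ℤ/36

Derivation:
rank_ℚ(R)=4; free=4−4=0
SNF(R) diag = [2, 6, 12, 36] → torsion [2, 6, 12, 36]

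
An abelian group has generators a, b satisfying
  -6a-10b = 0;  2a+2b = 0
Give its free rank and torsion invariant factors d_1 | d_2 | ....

rank_ℚ(R)=2; free=2−2=0
SNF(R) diag = [2, 4] → torsion [2, 4]

Answer: M ≅ ℤ/2 ⊕ ℤ/4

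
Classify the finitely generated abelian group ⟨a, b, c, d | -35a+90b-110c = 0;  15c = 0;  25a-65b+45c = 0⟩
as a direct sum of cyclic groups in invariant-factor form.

Answer: M ≅ ℤ^1 ⊕ ℤ/5 ⊕ ℤ/5 ⊕ ℤ/15

Derivation:
rank_ℚ(R)=3; free=4−3=1
SNF(R) diag = [5, 5, 15] → torsion [5, 5, 15]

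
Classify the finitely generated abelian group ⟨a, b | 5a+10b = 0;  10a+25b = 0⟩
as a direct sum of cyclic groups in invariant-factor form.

Answer: M ≅ ℤ/5 ⊕ ℤ/5

Derivation:
rank_ℚ(R)=2; free=2−2=0
SNF(R) diag = [5, 5] → torsion [5, 5]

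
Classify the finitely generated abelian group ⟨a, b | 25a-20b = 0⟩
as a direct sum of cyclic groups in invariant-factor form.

Answer: M ≅ ℤ^1 ⊕ ℤ/5

Derivation:
rank_ℚ(R)=1; free=2−1=1
SNF(R) diag = [5] → torsion [5]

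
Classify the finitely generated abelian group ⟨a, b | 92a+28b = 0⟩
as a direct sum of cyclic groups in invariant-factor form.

Answer: M ≅ ℤ^1 ⊕ ℤ/4

Derivation:
rank_ℚ(R)=1; free=2−1=1
SNF(R) diag = [4] → torsion [4]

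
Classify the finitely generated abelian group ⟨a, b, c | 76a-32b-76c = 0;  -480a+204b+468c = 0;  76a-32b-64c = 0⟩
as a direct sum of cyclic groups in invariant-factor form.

rank_ℚ(R)=3; free=3−3=0
SNF(R) diag = [4, 12, 36] → torsion [4, 12, 36]

Answer: M ≅ ℤ/4 ⊕ ℤ/12 ⊕ ℤ/36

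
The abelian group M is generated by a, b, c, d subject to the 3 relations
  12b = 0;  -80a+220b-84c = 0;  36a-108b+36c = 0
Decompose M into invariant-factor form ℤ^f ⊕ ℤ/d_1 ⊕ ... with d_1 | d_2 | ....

Answer: M ≅ ℤ^1 ⊕ ℤ/4 ⊕ ℤ/12 ⊕ ℤ/36

Derivation:
rank_ℚ(R)=3; free=4−3=1
SNF(R) diag = [4, 12, 36] → torsion [4, 12, 36]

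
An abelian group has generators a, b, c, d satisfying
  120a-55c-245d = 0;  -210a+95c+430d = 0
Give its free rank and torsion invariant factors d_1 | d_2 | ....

Answer: M ≅ ℤ^2 ⊕ ℤ/5 ⊕ ℤ/15

Derivation:
rank_ℚ(R)=2; free=4−2=2
SNF(R) diag = [5, 15] → torsion [5, 15]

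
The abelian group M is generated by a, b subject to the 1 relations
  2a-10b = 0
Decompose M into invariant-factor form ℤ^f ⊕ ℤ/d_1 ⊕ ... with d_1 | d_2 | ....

Answer: M ≅ ℤ^1 ⊕ ℤ/2

Derivation:
rank_ℚ(R)=1; free=2−1=1
SNF(R) diag = [2] → torsion [2]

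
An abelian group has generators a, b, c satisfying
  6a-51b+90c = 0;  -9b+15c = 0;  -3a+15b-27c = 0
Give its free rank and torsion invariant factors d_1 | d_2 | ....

rank_ℚ(R)=3; free=3−3=0
SNF(R) diag = [3, 3, 3] → torsion [3, 3, 3]

Answer: M ≅ ℤ/3 ⊕ ℤ/3 ⊕ ℤ/3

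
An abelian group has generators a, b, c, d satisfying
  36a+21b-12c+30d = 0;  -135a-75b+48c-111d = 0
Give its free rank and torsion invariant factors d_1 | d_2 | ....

rank_ℚ(R)=2; free=4−2=2
SNF(R) diag = [3, 9] → torsion [3, 9]

Answer: M ≅ ℤ^2 ⊕ ℤ/3 ⊕ ℤ/9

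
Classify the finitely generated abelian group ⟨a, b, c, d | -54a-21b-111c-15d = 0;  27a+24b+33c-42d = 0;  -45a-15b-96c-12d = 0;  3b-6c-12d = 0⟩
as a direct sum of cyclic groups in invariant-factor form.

Answer: M ≅ ℤ/3 ⊕ ℤ/9 ⊕ ℤ/9 ⊕ ℤ/27

Derivation:
rank_ℚ(R)=4; free=4−4=0
SNF(R) diag = [3, 9, 9, 27] → torsion [3, 9, 9, 27]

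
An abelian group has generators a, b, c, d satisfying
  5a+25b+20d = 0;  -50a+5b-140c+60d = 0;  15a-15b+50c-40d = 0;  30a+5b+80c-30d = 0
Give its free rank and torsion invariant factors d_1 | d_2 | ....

Answer: M ≅ ℤ/5 ⊕ ℤ/5 ⊕ ℤ/10 ⊕ ℤ/10

Derivation:
rank_ℚ(R)=4; free=4−4=0
SNF(R) diag = [5, 5, 10, 10] → torsion [5, 5, 10, 10]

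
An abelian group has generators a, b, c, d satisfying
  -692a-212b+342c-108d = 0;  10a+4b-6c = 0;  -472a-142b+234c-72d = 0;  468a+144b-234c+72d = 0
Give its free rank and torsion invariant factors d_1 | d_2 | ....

Answer: M ≅ ℤ/2 ⊕ ℤ/6 ⊕ ℤ/18 ⊕ ℤ/36

Derivation:
rank_ℚ(R)=4; free=4−4=0
SNF(R) diag = [2, 6, 18, 36] → torsion [2, 6, 18, 36]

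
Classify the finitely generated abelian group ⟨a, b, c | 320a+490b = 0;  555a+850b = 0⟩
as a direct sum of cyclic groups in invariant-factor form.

rank_ℚ(R)=2; free=3−2=1
SNF(R) diag = [5, 10] → torsion [5, 10]

Answer: M ≅ ℤ^1 ⊕ ℤ/5 ⊕ ℤ/10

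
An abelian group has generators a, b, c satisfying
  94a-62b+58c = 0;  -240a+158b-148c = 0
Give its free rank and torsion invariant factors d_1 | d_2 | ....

rank_ℚ(R)=2; free=3−2=1
SNF(R) diag = [2, 2] → torsion [2, 2]

Answer: M ≅ ℤ^1 ⊕ ℤ/2 ⊕ ℤ/2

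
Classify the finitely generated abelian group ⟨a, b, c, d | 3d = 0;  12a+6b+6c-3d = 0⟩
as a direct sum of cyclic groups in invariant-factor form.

Answer: M ≅ ℤ^2 ⊕ ℤ/3 ⊕ ℤ/6

Derivation:
rank_ℚ(R)=2; free=4−2=2
SNF(R) diag = [3, 6] → torsion [3, 6]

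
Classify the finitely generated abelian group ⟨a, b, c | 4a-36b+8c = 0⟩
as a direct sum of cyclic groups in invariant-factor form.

rank_ℚ(R)=1; free=3−1=2
SNF(R) diag = [4] → torsion [4]

Answer: M ≅ ℤ^2 ⊕ ℤ/4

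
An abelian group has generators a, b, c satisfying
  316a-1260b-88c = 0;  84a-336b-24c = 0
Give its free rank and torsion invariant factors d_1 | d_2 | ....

Answer: M ≅ ℤ^1 ⊕ ℤ/4 ⊕ ℤ/12

Derivation:
rank_ℚ(R)=2; free=3−2=1
SNF(R) diag = [4, 12] → torsion [4, 12]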